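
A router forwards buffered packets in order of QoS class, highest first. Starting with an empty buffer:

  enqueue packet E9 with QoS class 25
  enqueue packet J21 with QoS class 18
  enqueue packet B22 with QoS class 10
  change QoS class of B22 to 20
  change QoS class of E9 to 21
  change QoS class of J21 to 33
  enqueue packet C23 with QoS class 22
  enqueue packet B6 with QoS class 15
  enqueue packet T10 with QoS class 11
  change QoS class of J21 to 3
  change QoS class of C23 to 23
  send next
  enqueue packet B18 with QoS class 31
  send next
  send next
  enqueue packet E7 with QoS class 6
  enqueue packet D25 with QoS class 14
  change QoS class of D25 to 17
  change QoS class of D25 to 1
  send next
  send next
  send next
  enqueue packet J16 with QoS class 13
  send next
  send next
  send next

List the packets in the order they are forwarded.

[C23, B18, E9, B22, B6, T10, J16, E7, J21]

add E9 (QoS class 25) → {E9:25}
add J21 (QoS class 18) → {E9:25, J21:18}
add B22 (QoS class 10) → {E9:25, J21:18, B22:10}
update B22 to QoS class 20 → {E9:25, B22:20, J21:18}
update E9 to QoS class 21 → {E9:21, B22:20, J21:18}
update J21 to QoS class 33 → {J21:33, E9:21, B22:20}
add C23 (QoS class 22) → {J21:33, C23:22, E9:21, B22:20}
add B6 (QoS class 15) → {J21:33, C23:22, E9:21, B22:20, B6:15}
add T10 (QoS class 11) → {J21:33, C23:22, E9:21, B22:20, B6:15, T10:11}
update J21 to QoS class 3 → {C23:22, E9:21, B22:20, B6:15, T10:11, J21:3}
update C23 to QoS class 23 → {C23:23, E9:21, B22:20, B6:15, T10:11, J21:3}
send next → C23; now {E9:21, B22:20, B6:15, T10:11, J21:3}
add B18 (QoS class 31) → {B18:31, E9:21, B22:20, B6:15, T10:11, J21:3}
send next → B18; now {E9:21, B22:20, B6:15, T10:11, J21:3}
send next → E9; now {B22:20, B6:15, T10:11, J21:3}
add E7 (QoS class 6) → {B22:20, B6:15, T10:11, E7:6, J21:3}
add D25 (QoS class 14) → {B22:20, B6:15, D25:14, T10:11, E7:6, J21:3}
update D25 to QoS class 17 → {B22:20, D25:17, B6:15, T10:11, E7:6, J21:3}
update D25 to QoS class 1 → {B22:20, B6:15, T10:11, E7:6, J21:3, D25:1}
send next → B22; now {B6:15, T10:11, E7:6, J21:3, D25:1}
send next → B6; now {T10:11, E7:6, J21:3, D25:1}
send next → T10; now {E7:6, J21:3, D25:1}
add J16 (QoS class 13) → {J16:13, E7:6, J21:3, D25:1}
send next → J16; now {E7:6, J21:3, D25:1}
send next → E7; now {J21:3, D25:1}
send next → J21; now {D25:1}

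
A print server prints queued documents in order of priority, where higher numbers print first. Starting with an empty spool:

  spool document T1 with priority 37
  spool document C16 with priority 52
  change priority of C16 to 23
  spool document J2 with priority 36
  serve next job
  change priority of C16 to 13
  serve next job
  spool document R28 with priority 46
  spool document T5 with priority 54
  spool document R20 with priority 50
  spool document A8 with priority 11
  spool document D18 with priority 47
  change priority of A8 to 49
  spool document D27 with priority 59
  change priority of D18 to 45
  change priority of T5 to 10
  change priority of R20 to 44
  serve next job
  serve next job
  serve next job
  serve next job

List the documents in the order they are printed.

[T1, J2, D27, A8, R28, D18]

add T1 (priority 37) → {T1:37}
add C16 (priority 52) → {C16:52, T1:37}
update C16 to priority 23 → {T1:37, C16:23}
add J2 (priority 36) → {T1:37, J2:36, C16:23}
serve next job → T1; now {J2:36, C16:23}
update C16 to priority 13 → {J2:36, C16:13}
serve next job → J2; now {C16:13}
add R28 (priority 46) → {R28:46, C16:13}
add T5 (priority 54) → {T5:54, R28:46, C16:13}
add R20 (priority 50) → {T5:54, R20:50, R28:46, C16:13}
add A8 (priority 11) → {T5:54, R20:50, R28:46, C16:13, A8:11}
add D18 (priority 47) → {T5:54, R20:50, D18:47, R28:46, C16:13, A8:11}
update A8 to priority 49 → {T5:54, R20:50, A8:49, D18:47, R28:46, C16:13}
add D27 (priority 59) → {D27:59, T5:54, R20:50, A8:49, D18:47, R28:46, C16:13}
update D18 to priority 45 → {D27:59, T5:54, R20:50, A8:49, R28:46, D18:45, C16:13}
update T5 to priority 10 → {D27:59, R20:50, A8:49, R28:46, D18:45, C16:13, T5:10}
update R20 to priority 44 → {D27:59, A8:49, R28:46, D18:45, R20:44, C16:13, T5:10}
serve next job → D27; now {A8:49, R28:46, D18:45, R20:44, C16:13, T5:10}
serve next job → A8; now {R28:46, D18:45, R20:44, C16:13, T5:10}
serve next job → R28; now {D18:45, R20:44, C16:13, T5:10}
serve next job → D18; now {R20:44, C16:13, T5:10}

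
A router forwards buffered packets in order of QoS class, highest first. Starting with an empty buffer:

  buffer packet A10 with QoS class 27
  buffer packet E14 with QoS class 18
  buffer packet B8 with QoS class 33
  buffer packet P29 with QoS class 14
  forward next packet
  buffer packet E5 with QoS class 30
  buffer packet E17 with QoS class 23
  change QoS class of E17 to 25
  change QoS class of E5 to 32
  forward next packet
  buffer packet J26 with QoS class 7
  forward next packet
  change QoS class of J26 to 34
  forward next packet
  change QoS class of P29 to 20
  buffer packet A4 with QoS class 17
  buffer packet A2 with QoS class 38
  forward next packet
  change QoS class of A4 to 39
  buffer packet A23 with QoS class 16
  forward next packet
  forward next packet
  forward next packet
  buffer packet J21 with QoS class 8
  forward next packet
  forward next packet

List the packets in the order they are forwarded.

add A10 (QoS class 27) → {A10:27}
add E14 (QoS class 18) → {A10:27, E14:18}
add B8 (QoS class 33) → {B8:33, A10:27, E14:18}
add P29 (QoS class 14) → {B8:33, A10:27, E14:18, P29:14}
forward next packet → B8; now {A10:27, E14:18, P29:14}
add E5 (QoS class 30) → {E5:30, A10:27, E14:18, P29:14}
add E17 (QoS class 23) → {E5:30, A10:27, E17:23, E14:18, P29:14}
update E17 to QoS class 25 → {E5:30, A10:27, E17:25, E14:18, P29:14}
update E5 to QoS class 32 → {E5:32, A10:27, E17:25, E14:18, P29:14}
forward next packet → E5; now {A10:27, E17:25, E14:18, P29:14}
add J26 (QoS class 7) → {A10:27, E17:25, E14:18, P29:14, J26:7}
forward next packet → A10; now {E17:25, E14:18, P29:14, J26:7}
update J26 to QoS class 34 → {J26:34, E17:25, E14:18, P29:14}
forward next packet → J26; now {E17:25, E14:18, P29:14}
update P29 to QoS class 20 → {E17:25, P29:20, E14:18}
add A4 (QoS class 17) → {E17:25, P29:20, E14:18, A4:17}
add A2 (QoS class 38) → {A2:38, E17:25, P29:20, E14:18, A4:17}
forward next packet → A2; now {E17:25, P29:20, E14:18, A4:17}
update A4 to QoS class 39 → {A4:39, E17:25, P29:20, E14:18}
add A23 (QoS class 16) → {A4:39, E17:25, P29:20, E14:18, A23:16}
forward next packet → A4; now {E17:25, P29:20, E14:18, A23:16}
forward next packet → E17; now {P29:20, E14:18, A23:16}
forward next packet → P29; now {E14:18, A23:16}
add J21 (QoS class 8) → {E14:18, A23:16, J21:8}
forward next packet → E14; now {A23:16, J21:8}
forward next packet → A23; now {J21:8}

B8, E5, A10, J26, A2, A4, E17, P29, E14, A23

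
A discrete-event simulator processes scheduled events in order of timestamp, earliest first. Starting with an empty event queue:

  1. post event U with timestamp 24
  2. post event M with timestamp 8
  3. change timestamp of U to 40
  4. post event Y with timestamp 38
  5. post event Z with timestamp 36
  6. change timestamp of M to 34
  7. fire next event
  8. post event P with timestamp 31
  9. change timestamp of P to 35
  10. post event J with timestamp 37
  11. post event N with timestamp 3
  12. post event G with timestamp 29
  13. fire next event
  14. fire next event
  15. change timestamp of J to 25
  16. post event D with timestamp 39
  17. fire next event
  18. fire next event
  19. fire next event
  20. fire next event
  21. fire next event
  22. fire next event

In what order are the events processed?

add U (timestamp 24) → {U:24}
add M (timestamp 8) → {M:8, U:24}
update U to timestamp 40 → {M:8, U:40}
add Y (timestamp 38) → {M:8, Y:38, U:40}
add Z (timestamp 36) → {M:8, Z:36, Y:38, U:40}
update M to timestamp 34 → {M:34, Z:36, Y:38, U:40}
fire next event → M; now {Z:36, Y:38, U:40}
add P (timestamp 31) → {P:31, Z:36, Y:38, U:40}
update P to timestamp 35 → {P:35, Z:36, Y:38, U:40}
add J (timestamp 37) → {P:35, Z:36, J:37, Y:38, U:40}
add N (timestamp 3) → {N:3, P:35, Z:36, J:37, Y:38, U:40}
add G (timestamp 29) → {N:3, G:29, P:35, Z:36, J:37, Y:38, U:40}
fire next event → N; now {G:29, P:35, Z:36, J:37, Y:38, U:40}
fire next event → G; now {P:35, Z:36, J:37, Y:38, U:40}
update J to timestamp 25 → {J:25, P:35, Z:36, Y:38, U:40}
add D (timestamp 39) → {J:25, P:35, Z:36, Y:38, D:39, U:40}
fire next event → J; now {P:35, Z:36, Y:38, D:39, U:40}
fire next event → P; now {Z:36, Y:38, D:39, U:40}
fire next event → Z; now {Y:38, D:39, U:40}
fire next event → Y; now {D:39, U:40}
fire next event → D; now {U:40}
fire next event → U; now {}

[M, N, G, J, P, Z, Y, D, U]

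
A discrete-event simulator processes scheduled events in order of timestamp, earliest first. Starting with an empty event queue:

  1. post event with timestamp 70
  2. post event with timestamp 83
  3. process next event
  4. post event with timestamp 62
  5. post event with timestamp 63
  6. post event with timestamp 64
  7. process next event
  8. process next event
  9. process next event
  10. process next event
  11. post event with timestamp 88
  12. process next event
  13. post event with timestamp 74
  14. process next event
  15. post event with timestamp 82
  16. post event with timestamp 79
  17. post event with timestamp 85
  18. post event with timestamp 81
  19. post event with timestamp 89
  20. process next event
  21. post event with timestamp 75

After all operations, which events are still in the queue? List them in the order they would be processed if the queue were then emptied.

insert 70 → {70}
insert 83 → {70, 83}
process next event → 70; now {83}
insert 62 → {62, 83}
insert 63 → {62, 63, 83}
insert 64 → {62, 63, 64, 83}
process next event → 62; now {63, 64, 83}
process next event → 63; now {64, 83}
process next event → 64; now {83}
process next event → 83; now {}
insert 88 → {88}
process next event → 88; now {}
insert 74 → {74}
process next event → 74; now {}
insert 82 → {82}
insert 79 → {79, 82}
insert 85 → {79, 82, 85}
insert 81 → {79, 81, 82, 85}
insert 89 → {79, 81, 82, 85, 89}
process next event → 79; now {81, 82, 85, 89}
insert 75 → {75, 81, 82, 85, 89}

75 → 81 → 82 → 85 → 89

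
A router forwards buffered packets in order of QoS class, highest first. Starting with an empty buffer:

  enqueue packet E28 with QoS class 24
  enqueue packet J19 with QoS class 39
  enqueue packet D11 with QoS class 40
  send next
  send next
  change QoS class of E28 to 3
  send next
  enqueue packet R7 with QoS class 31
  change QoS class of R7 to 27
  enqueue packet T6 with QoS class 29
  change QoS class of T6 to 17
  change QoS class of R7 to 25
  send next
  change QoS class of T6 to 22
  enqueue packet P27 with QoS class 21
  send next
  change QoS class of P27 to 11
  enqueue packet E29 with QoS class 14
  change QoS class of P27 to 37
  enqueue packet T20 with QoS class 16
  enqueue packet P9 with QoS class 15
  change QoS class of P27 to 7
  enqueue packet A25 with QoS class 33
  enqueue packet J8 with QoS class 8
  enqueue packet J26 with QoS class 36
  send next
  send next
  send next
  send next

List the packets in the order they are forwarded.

[D11, J19, E28, R7, T6, J26, A25, T20, P9]

add E28 (QoS class 24) → {E28:24}
add J19 (QoS class 39) → {J19:39, E28:24}
add D11 (QoS class 40) → {D11:40, J19:39, E28:24}
send next → D11; now {J19:39, E28:24}
send next → J19; now {E28:24}
update E28 to QoS class 3 → {E28:3}
send next → E28; now {}
add R7 (QoS class 31) → {R7:31}
update R7 to QoS class 27 → {R7:27}
add T6 (QoS class 29) → {T6:29, R7:27}
update T6 to QoS class 17 → {R7:27, T6:17}
update R7 to QoS class 25 → {R7:25, T6:17}
send next → R7; now {T6:17}
update T6 to QoS class 22 → {T6:22}
add P27 (QoS class 21) → {T6:22, P27:21}
send next → T6; now {P27:21}
update P27 to QoS class 11 → {P27:11}
add E29 (QoS class 14) → {E29:14, P27:11}
update P27 to QoS class 37 → {P27:37, E29:14}
add T20 (QoS class 16) → {P27:37, T20:16, E29:14}
add P9 (QoS class 15) → {P27:37, T20:16, P9:15, E29:14}
update P27 to QoS class 7 → {T20:16, P9:15, E29:14, P27:7}
add A25 (QoS class 33) → {A25:33, T20:16, P9:15, E29:14, P27:7}
add J8 (QoS class 8) → {A25:33, T20:16, P9:15, E29:14, J8:8, P27:7}
add J26 (QoS class 36) → {J26:36, A25:33, T20:16, P9:15, E29:14, J8:8, P27:7}
send next → J26; now {A25:33, T20:16, P9:15, E29:14, J8:8, P27:7}
send next → A25; now {T20:16, P9:15, E29:14, J8:8, P27:7}
send next → T20; now {P9:15, E29:14, J8:8, P27:7}
send next → P9; now {E29:14, J8:8, P27:7}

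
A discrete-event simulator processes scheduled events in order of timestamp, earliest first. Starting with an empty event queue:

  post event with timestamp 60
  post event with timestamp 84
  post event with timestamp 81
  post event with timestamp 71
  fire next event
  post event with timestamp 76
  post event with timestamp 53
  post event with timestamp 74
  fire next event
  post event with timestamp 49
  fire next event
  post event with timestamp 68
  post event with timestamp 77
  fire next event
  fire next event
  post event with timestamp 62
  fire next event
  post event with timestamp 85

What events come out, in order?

insert 60 → {60}
insert 84 → {60, 84}
insert 81 → {60, 81, 84}
insert 71 → {60, 71, 81, 84}
fire next event → 60; now {71, 81, 84}
insert 76 → {71, 76, 81, 84}
insert 53 → {53, 71, 76, 81, 84}
insert 74 → {53, 71, 74, 76, 81, 84}
fire next event → 53; now {71, 74, 76, 81, 84}
insert 49 → {49, 71, 74, 76, 81, 84}
fire next event → 49; now {71, 74, 76, 81, 84}
insert 68 → {68, 71, 74, 76, 81, 84}
insert 77 → {68, 71, 74, 76, 77, 81, 84}
fire next event → 68; now {71, 74, 76, 77, 81, 84}
fire next event → 71; now {74, 76, 77, 81, 84}
insert 62 → {62, 74, 76, 77, 81, 84}
fire next event → 62; now {74, 76, 77, 81, 84}
insert 85 → {74, 76, 77, 81, 84, 85}

[60, 53, 49, 68, 71, 62]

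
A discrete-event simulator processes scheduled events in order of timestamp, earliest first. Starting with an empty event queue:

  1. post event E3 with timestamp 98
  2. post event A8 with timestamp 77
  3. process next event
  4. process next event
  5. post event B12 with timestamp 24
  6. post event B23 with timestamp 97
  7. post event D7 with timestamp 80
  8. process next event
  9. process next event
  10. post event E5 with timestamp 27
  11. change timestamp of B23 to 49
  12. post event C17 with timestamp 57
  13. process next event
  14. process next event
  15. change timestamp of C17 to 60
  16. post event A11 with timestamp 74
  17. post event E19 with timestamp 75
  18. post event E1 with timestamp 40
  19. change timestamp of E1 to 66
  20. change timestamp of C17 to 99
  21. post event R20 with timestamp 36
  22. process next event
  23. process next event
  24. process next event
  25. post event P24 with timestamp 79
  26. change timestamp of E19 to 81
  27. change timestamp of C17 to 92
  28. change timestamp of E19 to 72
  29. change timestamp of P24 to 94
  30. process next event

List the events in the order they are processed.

A8, E3, B12, D7, E5, B23, R20, E1, A11, E19

add E3 (timestamp 98) → {E3:98}
add A8 (timestamp 77) → {A8:77, E3:98}
process next event → A8; now {E3:98}
process next event → E3; now {}
add B12 (timestamp 24) → {B12:24}
add B23 (timestamp 97) → {B12:24, B23:97}
add D7 (timestamp 80) → {B12:24, D7:80, B23:97}
process next event → B12; now {D7:80, B23:97}
process next event → D7; now {B23:97}
add E5 (timestamp 27) → {E5:27, B23:97}
update B23 to timestamp 49 → {E5:27, B23:49}
add C17 (timestamp 57) → {E5:27, B23:49, C17:57}
process next event → E5; now {B23:49, C17:57}
process next event → B23; now {C17:57}
update C17 to timestamp 60 → {C17:60}
add A11 (timestamp 74) → {C17:60, A11:74}
add E19 (timestamp 75) → {C17:60, A11:74, E19:75}
add E1 (timestamp 40) → {E1:40, C17:60, A11:74, E19:75}
update E1 to timestamp 66 → {C17:60, E1:66, A11:74, E19:75}
update C17 to timestamp 99 → {E1:66, A11:74, E19:75, C17:99}
add R20 (timestamp 36) → {R20:36, E1:66, A11:74, E19:75, C17:99}
process next event → R20; now {E1:66, A11:74, E19:75, C17:99}
process next event → E1; now {A11:74, E19:75, C17:99}
process next event → A11; now {E19:75, C17:99}
add P24 (timestamp 79) → {E19:75, P24:79, C17:99}
update E19 to timestamp 81 → {P24:79, E19:81, C17:99}
update C17 to timestamp 92 → {P24:79, E19:81, C17:92}
update E19 to timestamp 72 → {E19:72, P24:79, C17:92}
update P24 to timestamp 94 → {E19:72, C17:92, P24:94}
process next event → E19; now {C17:92, P24:94}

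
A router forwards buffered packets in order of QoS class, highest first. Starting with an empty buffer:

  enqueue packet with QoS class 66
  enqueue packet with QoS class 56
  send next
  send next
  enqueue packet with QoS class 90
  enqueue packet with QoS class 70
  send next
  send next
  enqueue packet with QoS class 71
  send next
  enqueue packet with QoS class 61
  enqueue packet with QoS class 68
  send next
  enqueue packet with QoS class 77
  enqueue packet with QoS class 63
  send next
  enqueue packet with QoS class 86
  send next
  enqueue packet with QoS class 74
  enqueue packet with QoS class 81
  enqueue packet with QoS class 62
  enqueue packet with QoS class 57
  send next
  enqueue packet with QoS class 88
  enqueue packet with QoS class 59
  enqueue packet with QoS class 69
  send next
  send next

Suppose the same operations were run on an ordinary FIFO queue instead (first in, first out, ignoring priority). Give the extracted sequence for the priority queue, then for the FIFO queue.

priority queue: [66, 56, 90, 70, 71, 68, 77, 86, 81, 88, 74]; FIFO queue: [66, 56, 90, 70, 71, 61, 68, 77, 63, 86, 74]

insert 66 → {66}
insert 56 → {66, 56}
send next → 66; now {56}
send next → 56; now {}
insert 90 → {90}
insert 70 → {90, 70}
send next → 90; now {70}
send next → 70; now {}
insert 71 → {71}
send next → 71; now {}
insert 61 → {61}
insert 68 → {68, 61}
send next → 68; now {61}
insert 77 → {77, 61}
insert 63 → {77, 63, 61}
send next → 77; now {63, 61}
insert 86 → {86, 63, 61}
send next → 86; now {63, 61}
insert 74 → {74, 63, 61}
insert 81 → {81, 74, 63, 61}
insert 62 → {81, 74, 63, 62, 61}
insert 57 → {81, 74, 63, 62, 61, 57}
send next → 81; now {74, 63, 62, 61, 57}
insert 88 → {88, 74, 63, 62, 61, 57}
insert 59 → {88, 74, 63, 62, 61, 59, 57}
insert 69 → {88, 74, 69, 63, 62, 61, 59, 57}
send next → 88; now {74, 69, 63, 62, 61, 59, 57}
send next → 74; now {69, 63, 62, 61, 59, 57}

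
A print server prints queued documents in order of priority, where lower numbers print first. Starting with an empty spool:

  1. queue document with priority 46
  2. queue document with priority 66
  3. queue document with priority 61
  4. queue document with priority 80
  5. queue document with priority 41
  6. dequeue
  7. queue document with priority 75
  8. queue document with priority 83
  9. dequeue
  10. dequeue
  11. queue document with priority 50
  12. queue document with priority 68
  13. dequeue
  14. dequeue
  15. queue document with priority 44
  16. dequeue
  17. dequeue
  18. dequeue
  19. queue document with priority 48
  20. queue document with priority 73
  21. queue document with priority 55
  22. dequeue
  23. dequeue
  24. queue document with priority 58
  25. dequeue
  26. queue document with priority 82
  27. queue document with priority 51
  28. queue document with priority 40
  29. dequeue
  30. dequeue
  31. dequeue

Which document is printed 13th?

insert 46 → {46}
insert 66 → {46, 66}
insert 61 → {46, 61, 66}
insert 80 → {46, 61, 66, 80}
insert 41 → {41, 46, 61, 66, 80}
dequeue → 41; now {46, 61, 66, 80}
insert 75 → {46, 61, 66, 75, 80}
insert 83 → {46, 61, 66, 75, 80, 83}
dequeue → 46; now {61, 66, 75, 80, 83}
dequeue → 61; now {66, 75, 80, 83}
insert 50 → {50, 66, 75, 80, 83}
insert 68 → {50, 66, 68, 75, 80, 83}
dequeue → 50; now {66, 68, 75, 80, 83}
dequeue → 66; now {68, 75, 80, 83}
insert 44 → {44, 68, 75, 80, 83}
dequeue → 44; now {68, 75, 80, 83}
dequeue → 68; now {75, 80, 83}
dequeue → 75; now {80, 83}
insert 48 → {48, 80, 83}
insert 73 → {48, 73, 80, 83}
insert 55 → {48, 55, 73, 80, 83}
dequeue → 48; now {55, 73, 80, 83}
dequeue → 55; now {73, 80, 83}
insert 58 → {58, 73, 80, 83}
dequeue → 58; now {73, 80, 83}
insert 82 → {73, 80, 82, 83}
insert 51 → {51, 73, 80, 82, 83}
insert 40 → {40, 51, 73, 80, 82, 83}
dequeue → 40; now {51, 73, 80, 82, 83}
dequeue → 51; now {73, 80, 82, 83}
dequeue → 73; now {80, 82, 83}

51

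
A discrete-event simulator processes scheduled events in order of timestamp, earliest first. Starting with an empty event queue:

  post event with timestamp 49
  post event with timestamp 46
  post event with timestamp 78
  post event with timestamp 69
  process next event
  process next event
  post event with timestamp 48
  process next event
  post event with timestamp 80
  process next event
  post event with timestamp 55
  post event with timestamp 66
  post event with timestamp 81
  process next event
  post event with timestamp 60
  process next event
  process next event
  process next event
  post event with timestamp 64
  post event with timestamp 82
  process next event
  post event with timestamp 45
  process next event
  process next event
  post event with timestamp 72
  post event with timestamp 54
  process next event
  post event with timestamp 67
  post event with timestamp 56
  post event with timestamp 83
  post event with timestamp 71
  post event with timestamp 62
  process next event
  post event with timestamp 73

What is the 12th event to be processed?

insert 49 → {49}
insert 46 → {46, 49}
insert 78 → {46, 49, 78}
insert 69 → {46, 49, 69, 78}
process next event → 46; now {49, 69, 78}
process next event → 49; now {69, 78}
insert 48 → {48, 69, 78}
process next event → 48; now {69, 78}
insert 80 → {69, 78, 80}
process next event → 69; now {78, 80}
insert 55 → {55, 78, 80}
insert 66 → {55, 66, 78, 80}
insert 81 → {55, 66, 78, 80, 81}
process next event → 55; now {66, 78, 80, 81}
insert 60 → {60, 66, 78, 80, 81}
process next event → 60; now {66, 78, 80, 81}
process next event → 66; now {78, 80, 81}
process next event → 78; now {80, 81}
insert 64 → {64, 80, 81}
insert 82 → {64, 80, 81, 82}
process next event → 64; now {80, 81, 82}
insert 45 → {45, 80, 81, 82}
process next event → 45; now {80, 81, 82}
process next event → 80; now {81, 82}
insert 72 → {72, 81, 82}
insert 54 → {54, 72, 81, 82}
process next event → 54; now {72, 81, 82}
insert 67 → {67, 72, 81, 82}
insert 56 → {56, 67, 72, 81, 82}
insert 83 → {56, 67, 72, 81, 82, 83}
insert 71 → {56, 67, 71, 72, 81, 82, 83}
insert 62 → {56, 62, 67, 71, 72, 81, 82, 83}
process next event → 56; now {62, 67, 71, 72, 81, 82, 83}
insert 73 → {62, 67, 71, 72, 73, 81, 82, 83}

54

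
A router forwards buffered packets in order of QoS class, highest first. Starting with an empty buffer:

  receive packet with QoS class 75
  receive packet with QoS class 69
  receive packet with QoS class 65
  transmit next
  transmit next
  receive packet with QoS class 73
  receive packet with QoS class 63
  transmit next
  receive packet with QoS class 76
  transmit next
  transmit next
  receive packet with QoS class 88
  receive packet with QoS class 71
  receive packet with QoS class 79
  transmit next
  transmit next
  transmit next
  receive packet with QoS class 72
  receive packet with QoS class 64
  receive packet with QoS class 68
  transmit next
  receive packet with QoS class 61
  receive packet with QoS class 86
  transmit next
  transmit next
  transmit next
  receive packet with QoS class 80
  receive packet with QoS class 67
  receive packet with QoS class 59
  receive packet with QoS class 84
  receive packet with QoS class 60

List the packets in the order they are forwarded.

insert 75 → {75}
insert 69 → {75, 69}
insert 65 → {75, 69, 65}
transmit next → 75; now {69, 65}
transmit next → 69; now {65}
insert 73 → {73, 65}
insert 63 → {73, 65, 63}
transmit next → 73; now {65, 63}
insert 76 → {76, 65, 63}
transmit next → 76; now {65, 63}
transmit next → 65; now {63}
insert 88 → {88, 63}
insert 71 → {88, 71, 63}
insert 79 → {88, 79, 71, 63}
transmit next → 88; now {79, 71, 63}
transmit next → 79; now {71, 63}
transmit next → 71; now {63}
insert 72 → {72, 63}
insert 64 → {72, 64, 63}
insert 68 → {72, 68, 64, 63}
transmit next → 72; now {68, 64, 63}
insert 61 → {68, 64, 63, 61}
insert 86 → {86, 68, 64, 63, 61}
transmit next → 86; now {68, 64, 63, 61}
transmit next → 68; now {64, 63, 61}
transmit next → 64; now {63, 61}
insert 80 → {80, 63, 61}
insert 67 → {80, 67, 63, 61}
insert 59 → {80, 67, 63, 61, 59}
insert 84 → {84, 80, 67, 63, 61, 59}
insert 60 → {84, 80, 67, 63, 61, 60, 59}

75 → 69 → 73 → 76 → 65 → 88 → 79 → 71 → 72 → 86 → 68 → 64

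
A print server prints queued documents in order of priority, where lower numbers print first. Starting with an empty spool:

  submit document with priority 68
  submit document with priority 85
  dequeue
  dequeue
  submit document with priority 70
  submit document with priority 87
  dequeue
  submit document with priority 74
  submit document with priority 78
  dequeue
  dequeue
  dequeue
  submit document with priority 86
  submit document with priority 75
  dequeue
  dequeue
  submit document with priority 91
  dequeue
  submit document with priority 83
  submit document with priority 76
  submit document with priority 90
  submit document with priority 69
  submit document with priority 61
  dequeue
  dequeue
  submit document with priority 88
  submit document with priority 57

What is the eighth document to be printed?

86

insert 68 → {68}
insert 85 → {68, 85}
dequeue → 68; now {85}
dequeue → 85; now {}
insert 70 → {70}
insert 87 → {70, 87}
dequeue → 70; now {87}
insert 74 → {74, 87}
insert 78 → {74, 78, 87}
dequeue → 74; now {78, 87}
dequeue → 78; now {87}
dequeue → 87; now {}
insert 86 → {86}
insert 75 → {75, 86}
dequeue → 75; now {86}
dequeue → 86; now {}
insert 91 → {91}
dequeue → 91; now {}
insert 83 → {83}
insert 76 → {76, 83}
insert 90 → {76, 83, 90}
insert 69 → {69, 76, 83, 90}
insert 61 → {61, 69, 76, 83, 90}
dequeue → 61; now {69, 76, 83, 90}
dequeue → 69; now {76, 83, 90}
insert 88 → {76, 83, 88, 90}
insert 57 → {57, 76, 83, 88, 90}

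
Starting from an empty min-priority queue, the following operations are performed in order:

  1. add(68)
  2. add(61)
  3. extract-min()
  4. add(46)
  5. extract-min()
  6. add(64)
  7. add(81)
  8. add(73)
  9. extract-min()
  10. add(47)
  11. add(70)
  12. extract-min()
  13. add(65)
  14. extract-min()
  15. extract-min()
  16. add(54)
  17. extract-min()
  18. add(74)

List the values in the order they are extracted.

insert 68 → {68}
insert 61 → {61, 68}
extract-min → 61; now {68}
insert 46 → {46, 68}
extract-min → 46; now {68}
insert 64 → {64, 68}
insert 81 → {64, 68, 81}
insert 73 → {64, 68, 73, 81}
extract-min → 64; now {68, 73, 81}
insert 47 → {47, 68, 73, 81}
insert 70 → {47, 68, 70, 73, 81}
extract-min → 47; now {68, 70, 73, 81}
insert 65 → {65, 68, 70, 73, 81}
extract-min → 65; now {68, 70, 73, 81}
extract-min → 68; now {70, 73, 81}
insert 54 → {54, 70, 73, 81}
extract-min → 54; now {70, 73, 81}
insert 74 → {70, 73, 74, 81}

61 → 46 → 64 → 47 → 65 → 68 → 54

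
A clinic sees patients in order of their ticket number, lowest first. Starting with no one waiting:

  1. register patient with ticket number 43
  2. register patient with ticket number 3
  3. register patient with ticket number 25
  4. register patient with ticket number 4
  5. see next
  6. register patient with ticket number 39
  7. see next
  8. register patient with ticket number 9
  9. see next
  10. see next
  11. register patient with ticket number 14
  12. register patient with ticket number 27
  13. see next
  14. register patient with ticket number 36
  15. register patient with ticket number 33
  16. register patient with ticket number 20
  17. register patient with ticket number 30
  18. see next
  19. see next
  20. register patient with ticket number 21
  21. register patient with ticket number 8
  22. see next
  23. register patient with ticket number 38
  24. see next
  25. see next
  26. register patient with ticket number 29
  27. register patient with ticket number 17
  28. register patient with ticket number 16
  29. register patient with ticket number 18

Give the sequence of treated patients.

insert 43 → {43}
insert 3 → {3, 43}
insert 25 → {3, 25, 43}
insert 4 → {3, 4, 25, 43}
see next → 3; now {4, 25, 43}
insert 39 → {4, 25, 39, 43}
see next → 4; now {25, 39, 43}
insert 9 → {9, 25, 39, 43}
see next → 9; now {25, 39, 43}
see next → 25; now {39, 43}
insert 14 → {14, 39, 43}
insert 27 → {14, 27, 39, 43}
see next → 14; now {27, 39, 43}
insert 36 → {27, 36, 39, 43}
insert 33 → {27, 33, 36, 39, 43}
insert 20 → {20, 27, 33, 36, 39, 43}
insert 30 → {20, 27, 30, 33, 36, 39, 43}
see next → 20; now {27, 30, 33, 36, 39, 43}
see next → 27; now {30, 33, 36, 39, 43}
insert 21 → {21, 30, 33, 36, 39, 43}
insert 8 → {8, 21, 30, 33, 36, 39, 43}
see next → 8; now {21, 30, 33, 36, 39, 43}
insert 38 → {21, 30, 33, 36, 38, 39, 43}
see next → 21; now {30, 33, 36, 38, 39, 43}
see next → 30; now {33, 36, 38, 39, 43}
insert 29 → {29, 33, 36, 38, 39, 43}
insert 17 → {17, 29, 33, 36, 38, 39, 43}
insert 16 → {16, 17, 29, 33, 36, 38, 39, 43}
insert 18 → {16, 17, 18, 29, 33, 36, 38, 39, 43}

3 → 4 → 9 → 25 → 14 → 20 → 27 → 8 → 21 → 30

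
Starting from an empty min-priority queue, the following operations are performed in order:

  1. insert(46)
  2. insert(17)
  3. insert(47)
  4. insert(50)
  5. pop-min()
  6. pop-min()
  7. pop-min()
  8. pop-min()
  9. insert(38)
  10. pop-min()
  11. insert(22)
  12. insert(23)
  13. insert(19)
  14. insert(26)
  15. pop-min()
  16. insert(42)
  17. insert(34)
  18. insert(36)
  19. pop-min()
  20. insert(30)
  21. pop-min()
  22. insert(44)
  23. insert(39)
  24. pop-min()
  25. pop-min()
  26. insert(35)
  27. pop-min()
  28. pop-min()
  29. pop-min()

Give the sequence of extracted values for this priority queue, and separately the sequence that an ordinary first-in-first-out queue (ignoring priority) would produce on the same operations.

priority queue: [17, 46, 47, 50, 38, 19, 22, 23, 26, 30, 34, 35, 36]; FIFO queue: 46 → 17 → 47 → 50 → 38 → 22 → 23 → 19 → 26 → 42 → 34 → 36 → 30

insert 46 → {46}
insert 17 → {17, 46}
insert 47 → {17, 46, 47}
insert 50 → {17, 46, 47, 50}
pop-min → 17; now {46, 47, 50}
pop-min → 46; now {47, 50}
pop-min → 47; now {50}
pop-min → 50; now {}
insert 38 → {38}
pop-min → 38; now {}
insert 22 → {22}
insert 23 → {22, 23}
insert 19 → {19, 22, 23}
insert 26 → {19, 22, 23, 26}
pop-min → 19; now {22, 23, 26}
insert 42 → {22, 23, 26, 42}
insert 34 → {22, 23, 26, 34, 42}
insert 36 → {22, 23, 26, 34, 36, 42}
pop-min → 22; now {23, 26, 34, 36, 42}
insert 30 → {23, 26, 30, 34, 36, 42}
pop-min → 23; now {26, 30, 34, 36, 42}
insert 44 → {26, 30, 34, 36, 42, 44}
insert 39 → {26, 30, 34, 36, 39, 42, 44}
pop-min → 26; now {30, 34, 36, 39, 42, 44}
pop-min → 30; now {34, 36, 39, 42, 44}
insert 35 → {34, 35, 36, 39, 42, 44}
pop-min → 34; now {35, 36, 39, 42, 44}
pop-min → 35; now {36, 39, 42, 44}
pop-min → 36; now {39, 42, 44}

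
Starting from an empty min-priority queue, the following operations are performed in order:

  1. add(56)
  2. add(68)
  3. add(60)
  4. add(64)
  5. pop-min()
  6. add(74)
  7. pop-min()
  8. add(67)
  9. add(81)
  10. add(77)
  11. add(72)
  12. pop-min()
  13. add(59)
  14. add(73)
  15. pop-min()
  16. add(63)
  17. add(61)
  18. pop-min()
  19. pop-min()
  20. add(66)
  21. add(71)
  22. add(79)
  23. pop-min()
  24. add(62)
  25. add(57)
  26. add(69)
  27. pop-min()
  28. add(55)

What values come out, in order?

insert 56 → {56}
insert 68 → {56, 68}
insert 60 → {56, 60, 68}
insert 64 → {56, 60, 64, 68}
pop-min → 56; now {60, 64, 68}
insert 74 → {60, 64, 68, 74}
pop-min → 60; now {64, 68, 74}
insert 67 → {64, 67, 68, 74}
insert 81 → {64, 67, 68, 74, 81}
insert 77 → {64, 67, 68, 74, 77, 81}
insert 72 → {64, 67, 68, 72, 74, 77, 81}
pop-min → 64; now {67, 68, 72, 74, 77, 81}
insert 59 → {59, 67, 68, 72, 74, 77, 81}
insert 73 → {59, 67, 68, 72, 73, 74, 77, 81}
pop-min → 59; now {67, 68, 72, 73, 74, 77, 81}
insert 63 → {63, 67, 68, 72, 73, 74, 77, 81}
insert 61 → {61, 63, 67, 68, 72, 73, 74, 77, 81}
pop-min → 61; now {63, 67, 68, 72, 73, 74, 77, 81}
pop-min → 63; now {67, 68, 72, 73, 74, 77, 81}
insert 66 → {66, 67, 68, 72, 73, 74, 77, 81}
insert 71 → {66, 67, 68, 71, 72, 73, 74, 77, 81}
insert 79 → {66, 67, 68, 71, 72, 73, 74, 77, 79, 81}
pop-min → 66; now {67, 68, 71, 72, 73, 74, 77, 79, 81}
insert 62 → {62, 67, 68, 71, 72, 73, 74, 77, 79, 81}
insert 57 → {57, 62, 67, 68, 71, 72, 73, 74, 77, 79, 81}
insert 69 → {57, 62, 67, 68, 69, 71, 72, 73, 74, 77, 79, 81}
pop-min → 57; now {62, 67, 68, 69, 71, 72, 73, 74, 77, 79, 81}
insert 55 → {55, 62, 67, 68, 69, 71, 72, 73, 74, 77, 79, 81}

[56, 60, 64, 59, 61, 63, 66, 57]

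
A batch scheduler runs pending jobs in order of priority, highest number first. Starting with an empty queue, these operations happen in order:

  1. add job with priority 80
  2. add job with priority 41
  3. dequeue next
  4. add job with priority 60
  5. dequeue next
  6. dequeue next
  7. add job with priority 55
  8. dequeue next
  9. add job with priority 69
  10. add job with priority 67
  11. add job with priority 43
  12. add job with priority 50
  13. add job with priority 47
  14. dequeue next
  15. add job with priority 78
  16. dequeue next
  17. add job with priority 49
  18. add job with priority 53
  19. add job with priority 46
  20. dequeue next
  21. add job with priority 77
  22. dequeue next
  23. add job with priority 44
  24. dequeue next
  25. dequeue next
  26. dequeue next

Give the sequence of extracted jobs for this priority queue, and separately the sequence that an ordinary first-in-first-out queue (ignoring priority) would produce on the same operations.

priority queue: 80, 60, 41, 55, 69, 78, 67, 77, 53, 50, 49; FIFO queue: [80, 41, 60, 55, 69, 67, 43, 50, 47, 78, 49]

insert 80 → {80}
insert 41 → {80, 41}
dequeue next → 80; now {41}
insert 60 → {60, 41}
dequeue next → 60; now {41}
dequeue next → 41; now {}
insert 55 → {55}
dequeue next → 55; now {}
insert 69 → {69}
insert 67 → {69, 67}
insert 43 → {69, 67, 43}
insert 50 → {69, 67, 50, 43}
insert 47 → {69, 67, 50, 47, 43}
dequeue next → 69; now {67, 50, 47, 43}
insert 78 → {78, 67, 50, 47, 43}
dequeue next → 78; now {67, 50, 47, 43}
insert 49 → {67, 50, 49, 47, 43}
insert 53 → {67, 53, 50, 49, 47, 43}
insert 46 → {67, 53, 50, 49, 47, 46, 43}
dequeue next → 67; now {53, 50, 49, 47, 46, 43}
insert 77 → {77, 53, 50, 49, 47, 46, 43}
dequeue next → 77; now {53, 50, 49, 47, 46, 43}
insert 44 → {53, 50, 49, 47, 46, 44, 43}
dequeue next → 53; now {50, 49, 47, 46, 44, 43}
dequeue next → 50; now {49, 47, 46, 44, 43}
dequeue next → 49; now {47, 46, 44, 43}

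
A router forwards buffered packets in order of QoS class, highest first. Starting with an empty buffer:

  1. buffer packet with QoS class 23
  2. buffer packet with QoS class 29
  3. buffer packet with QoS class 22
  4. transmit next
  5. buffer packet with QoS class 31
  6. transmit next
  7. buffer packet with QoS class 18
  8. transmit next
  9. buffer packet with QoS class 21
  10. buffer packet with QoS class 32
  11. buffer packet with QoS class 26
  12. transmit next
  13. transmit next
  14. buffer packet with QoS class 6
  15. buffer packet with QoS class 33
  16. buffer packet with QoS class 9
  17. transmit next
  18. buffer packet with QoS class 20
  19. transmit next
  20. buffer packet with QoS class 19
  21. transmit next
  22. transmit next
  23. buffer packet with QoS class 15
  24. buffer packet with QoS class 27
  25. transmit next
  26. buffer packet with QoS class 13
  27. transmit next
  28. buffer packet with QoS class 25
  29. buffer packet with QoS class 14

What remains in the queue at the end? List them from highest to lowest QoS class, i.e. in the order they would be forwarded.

insert 23 → {23}
insert 29 → {29, 23}
insert 22 → {29, 23, 22}
transmit next → 29; now {23, 22}
insert 31 → {31, 23, 22}
transmit next → 31; now {23, 22}
insert 18 → {23, 22, 18}
transmit next → 23; now {22, 18}
insert 21 → {22, 21, 18}
insert 32 → {32, 22, 21, 18}
insert 26 → {32, 26, 22, 21, 18}
transmit next → 32; now {26, 22, 21, 18}
transmit next → 26; now {22, 21, 18}
insert 6 → {22, 21, 18, 6}
insert 33 → {33, 22, 21, 18, 6}
insert 9 → {33, 22, 21, 18, 9, 6}
transmit next → 33; now {22, 21, 18, 9, 6}
insert 20 → {22, 21, 20, 18, 9, 6}
transmit next → 22; now {21, 20, 18, 9, 6}
insert 19 → {21, 20, 19, 18, 9, 6}
transmit next → 21; now {20, 19, 18, 9, 6}
transmit next → 20; now {19, 18, 9, 6}
insert 15 → {19, 18, 15, 9, 6}
insert 27 → {27, 19, 18, 15, 9, 6}
transmit next → 27; now {19, 18, 15, 9, 6}
insert 13 → {19, 18, 15, 13, 9, 6}
transmit next → 19; now {18, 15, 13, 9, 6}
insert 25 → {25, 18, 15, 13, 9, 6}
insert 14 → {25, 18, 15, 14, 13, 9, 6}

[25, 18, 15, 14, 13, 9, 6]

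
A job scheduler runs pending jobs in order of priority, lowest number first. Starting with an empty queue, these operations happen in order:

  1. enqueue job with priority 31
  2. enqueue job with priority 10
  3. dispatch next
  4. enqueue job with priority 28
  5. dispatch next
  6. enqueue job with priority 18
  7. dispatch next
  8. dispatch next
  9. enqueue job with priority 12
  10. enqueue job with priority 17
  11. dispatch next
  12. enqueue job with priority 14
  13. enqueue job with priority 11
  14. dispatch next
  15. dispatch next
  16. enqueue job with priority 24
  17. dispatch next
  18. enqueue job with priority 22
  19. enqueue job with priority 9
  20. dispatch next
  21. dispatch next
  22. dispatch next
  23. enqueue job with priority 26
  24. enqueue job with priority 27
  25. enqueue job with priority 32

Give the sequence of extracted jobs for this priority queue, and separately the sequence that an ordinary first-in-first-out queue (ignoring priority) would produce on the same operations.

insert 31 → {31}
insert 10 → {10, 31}
dispatch next → 10; now {31}
insert 28 → {28, 31}
dispatch next → 28; now {31}
insert 18 → {18, 31}
dispatch next → 18; now {31}
dispatch next → 31; now {}
insert 12 → {12}
insert 17 → {12, 17}
dispatch next → 12; now {17}
insert 14 → {14, 17}
insert 11 → {11, 14, 17}
dispatch next → 11; now {14, 17}
dispatch next → 14; now {17}
insert 24 → {17, 24}
dispatch next → 17; now {24}
insert 22 → {22, 24}
insert 9 → {9, 22, 24}
dispatch next → 9; now {22, 24}
dispatch next → 22; now {24}
dispatch next → 24; now {}
insert 26 → {26}
insert 27 → {26, 27}
insert 32 → {26, 27, 32}

priority queue: 10 → 28 → 18 → 31 → 12 → 11 → 14 → 17 → 9 → 22 → 24; FIFO queue: 31, 10, 28, 18, 12, 17, 14, 11, 24, 22, 9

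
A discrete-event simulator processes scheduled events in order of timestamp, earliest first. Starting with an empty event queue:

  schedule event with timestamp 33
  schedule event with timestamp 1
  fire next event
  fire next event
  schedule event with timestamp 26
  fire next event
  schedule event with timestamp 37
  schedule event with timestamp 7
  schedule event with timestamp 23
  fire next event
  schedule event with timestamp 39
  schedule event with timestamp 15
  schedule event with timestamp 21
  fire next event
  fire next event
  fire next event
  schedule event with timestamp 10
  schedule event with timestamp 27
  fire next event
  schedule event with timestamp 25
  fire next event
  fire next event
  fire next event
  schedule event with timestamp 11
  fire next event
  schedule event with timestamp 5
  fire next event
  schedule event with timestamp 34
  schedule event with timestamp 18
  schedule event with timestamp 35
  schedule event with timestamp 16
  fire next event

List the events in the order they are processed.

insert 33 → {33}
insert 1 → {1, 33}
fire next event → 1; now {33}
fire next event → 33; now {}
insert 26 → {26}
fire next event → 26; now {}
insert 37 → {37}
insert 7 → {7, 37}
insert 23 → {7, 23, 37}
fire next event → 7; now {23, 37}
insert 39 → {23, 37, 39}
insert 15 → {15, 23, 37, 39}
insert 21 → {15, 21, 23, 37, 39}
fire next event → 15; now {21, 23, 37, 39}
fire next event → 21; now {23, 37, 39}
fire next event → 23; now {37, 39}
insert 10 → {10, 37, 39}
insert 27 → {10, 27, 37, 39}
fire next event → 10; now {27, 37, 39}
insert 25 → {25, 27, 37, 39}
fire next event → 25; now {27, 37, 39}
fire next event → 27; now {37, 39}
fire next event → 37; now {39}
insert 11 → {11, 39}
fire next event → 11; now {39}
insert 5 → {5, 39}
fire next event → 5; now {39}
insert 34 → {34, 39}
insert 18 → {18, 34, 39}
insert 35 → {18, 34, 35, 39}
insert 16 → {16, 18, 34, 35, 39}
fire next event → 16; now {18, 34, 35, 39}

1, 33, 26, 7, 15, 21, 23, 10, 25, 27, 37, 11, 5, 16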